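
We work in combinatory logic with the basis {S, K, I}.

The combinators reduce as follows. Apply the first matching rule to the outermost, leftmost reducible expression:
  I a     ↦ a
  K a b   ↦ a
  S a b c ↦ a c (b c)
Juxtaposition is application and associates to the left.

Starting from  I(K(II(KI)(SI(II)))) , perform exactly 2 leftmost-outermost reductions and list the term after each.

  start: I(K(II(KI)(SI(II))))
  [1] K(II(KI)(SI(II)))
  [2] K(I(KI)(SI(II)))

Answer: after 2 steps: K(I(KI)(SI(II)))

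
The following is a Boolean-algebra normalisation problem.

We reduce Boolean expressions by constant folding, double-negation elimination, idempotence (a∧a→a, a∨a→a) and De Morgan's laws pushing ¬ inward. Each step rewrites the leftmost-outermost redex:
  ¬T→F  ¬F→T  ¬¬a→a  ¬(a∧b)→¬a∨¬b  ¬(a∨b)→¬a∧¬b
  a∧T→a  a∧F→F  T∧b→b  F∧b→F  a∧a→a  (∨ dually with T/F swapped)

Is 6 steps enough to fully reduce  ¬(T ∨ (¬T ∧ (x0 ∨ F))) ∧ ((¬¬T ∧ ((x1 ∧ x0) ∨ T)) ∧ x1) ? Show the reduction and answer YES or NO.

  start: ¬(T ∨ (¬T ∧ (x0 ∨ F))) ∧ ((¬¬T ∧ ((x1 ∧ x0) ∨ T)) ∧ x1)
  [1] (¬T ∧ ¬(¬T ∧ (x0 ∨ F))) ∧ ((¬¬T ∧ ((x1 ∧ x0) ∨ T)) ∧ x1)
  [2] (F ∧ ¬(¬T ∧ (x0 ∨ F))) ∧ ((¬¬T ∧ ((x1 ∧ x0) ∨ T)) ∧ x1)
  [3] F ∧ ((¬¬T ∧ ((x1 ∧ x0) ∨ T)) ∧ x1)
  [4] F

Answer: YES — reaches normal form F in 4 ≤ 6 steps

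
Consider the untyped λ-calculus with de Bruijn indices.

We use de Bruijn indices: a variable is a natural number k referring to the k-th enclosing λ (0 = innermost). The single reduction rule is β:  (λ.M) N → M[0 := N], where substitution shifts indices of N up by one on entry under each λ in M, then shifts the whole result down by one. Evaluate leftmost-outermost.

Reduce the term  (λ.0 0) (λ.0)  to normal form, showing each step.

  start: (λ.0 0) (λ.0)
  step 1: (λ.0) (λ.0)
  step 2: λ.0

Answer: normal form = λ.0  (in 2 steps)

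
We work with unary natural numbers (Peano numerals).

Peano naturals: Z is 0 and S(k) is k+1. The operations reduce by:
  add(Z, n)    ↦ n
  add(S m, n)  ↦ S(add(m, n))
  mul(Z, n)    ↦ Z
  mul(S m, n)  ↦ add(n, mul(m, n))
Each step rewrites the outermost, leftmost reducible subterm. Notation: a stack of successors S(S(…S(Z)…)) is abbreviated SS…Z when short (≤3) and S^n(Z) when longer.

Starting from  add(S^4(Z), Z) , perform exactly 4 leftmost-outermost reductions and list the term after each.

  start: add(S^4(Z), Z)
  →1  S(add(SSSZ, Z))
  →2  S(S(add(SSZ, Z)))
  →3  S(S(S(add(SZ, Z))))
  →4  S(S(S(S(add(Z, Z)))))

Answer: after 4 steps: S(S(S(S(add(Z, Z)))))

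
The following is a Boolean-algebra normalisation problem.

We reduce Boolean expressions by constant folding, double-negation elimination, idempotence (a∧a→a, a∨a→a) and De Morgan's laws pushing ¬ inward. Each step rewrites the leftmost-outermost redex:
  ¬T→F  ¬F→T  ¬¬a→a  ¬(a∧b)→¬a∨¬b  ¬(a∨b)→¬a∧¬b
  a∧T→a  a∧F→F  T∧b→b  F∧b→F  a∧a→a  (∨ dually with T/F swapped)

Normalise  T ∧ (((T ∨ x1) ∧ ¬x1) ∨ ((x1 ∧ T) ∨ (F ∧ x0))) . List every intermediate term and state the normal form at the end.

Answer: normal form = ¬x1 ∨ x1  (in 6 steps)

Reduction:
  start: T ∧ (((T ∨ x1) ∧ ¬x1) ∨ ((x1 ∧ T) ∨ (F ∧ x0)))
  →1  ((T ∨ x1) ∧ ¬x1) ∨ ((x1 ∧ T) ∨ (F ∧ x0))
  →2  (T ∧ ¬x1) ∨ ((x1 ∧ T) ∨ (F ∧ x0))
  →3  ¬x1 ∨ ((x1 ∧ T) ∨ (F ∧ x0))
  →4  ¬x1 ∨ (x1 ∨ (F ∧ x0))
  →5  ¬x1 ∨ (x1 ∨ F)
  →6  ¬x1 ∨ x1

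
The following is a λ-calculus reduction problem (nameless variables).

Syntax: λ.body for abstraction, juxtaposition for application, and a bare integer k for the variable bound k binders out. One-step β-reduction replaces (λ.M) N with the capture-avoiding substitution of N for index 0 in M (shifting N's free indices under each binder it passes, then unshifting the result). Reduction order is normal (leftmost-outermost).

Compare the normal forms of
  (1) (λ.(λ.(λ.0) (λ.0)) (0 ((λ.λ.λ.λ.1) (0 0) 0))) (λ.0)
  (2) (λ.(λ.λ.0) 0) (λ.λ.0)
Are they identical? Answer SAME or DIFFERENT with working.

Term A:
  start: (λ.(λ.(λ.0) (λ.0)) (0 ((λ.λ.λ.λ.1) (0 0) 0))) (λ.0)
  →1  (λ.(λ.0) (λ.0)) ((λ.0) ((λ.λ.λ.λ.1) ((λ.0) (λ.0)) (λ.0)))
  →2  (λ.0) (λ.0)
  →3  λ.0

Term B:
  start: (λ.(λ.λ.0) 0) (λ.λ.0)
  →1  (λ.λ.0) (λ.λ.0)
  →2  λ.0

Answer: SAME — A ⇓ λ.0, B ⇓ λ.0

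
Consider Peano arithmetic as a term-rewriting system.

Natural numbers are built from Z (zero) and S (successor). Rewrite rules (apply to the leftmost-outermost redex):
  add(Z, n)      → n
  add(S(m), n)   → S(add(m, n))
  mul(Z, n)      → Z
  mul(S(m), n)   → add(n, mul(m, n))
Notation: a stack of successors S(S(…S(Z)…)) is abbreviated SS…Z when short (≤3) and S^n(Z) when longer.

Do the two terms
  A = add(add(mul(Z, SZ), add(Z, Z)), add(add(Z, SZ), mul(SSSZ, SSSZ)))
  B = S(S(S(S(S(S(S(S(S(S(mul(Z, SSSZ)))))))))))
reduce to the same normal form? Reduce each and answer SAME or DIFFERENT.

Answer: SAME — A ⇓ S^10(Z), B ⇓ S^10(Z)

Derivation:
Term A:
  start: add(add(mul(Z, SZ), add(Z, Z)), add(add(Z, SZ), mul(SSSZ, SSSZ)))
  step 1: add(add(Z, add(Z, Z)), add(add(Z, SZ), mul(SSSZ, SSSZ)))
  step 2: add(add(Z, Z), add(add(Z, SZ), mul(SSSZ, SSSZ)))
  step 3: add(Z, add(add(Z, SZ), mul(SSSZ, SSSZ)))
  step 4: add(add(Z, SZ), mul(SSSZ, SSSZ))
  step 5: add(SZ, mul(SSSZ, SSSZ))
  step 6: S(add(Z, mul(SSSZ, SSSZ)))
  step 7: S(mul(SSSZ, SSSZ))
  step 8: S(add(SSSZ, mul(SSZ, SSSZ)))
  step 9: S(S(add(SSZ, mul(SSZ, SSSZ))))
  step 10: S(S(S(add(SZ, mul(SSZ, SSSZ)))))
  step 11: S(S(S(S(add(Z, mul(SSZ, SSSZ))))))
  step 12: S(S(S(S(mul(SSZ, SSSZ)))))
  step 13: S(S(S(S(add(SSSZ, mul(SZ, SSSZ))))))
  step 14: S(S(S(S(S(add(SSZ, mul(SZ, SSSZ)))))))
  step 15: S(S(S(S(S(S(add(SZ, mul(SZ, SSSZ))))))))
  step 16: S(S(S(S(S(S(S(add(Z, mul(SZ, SSSZ)))))))))
  step 17: S(S(S(S(S(S(S(mul(SZ, SSSZ))))))))
  step 18: S(S(S(S(S(S(S(add(SSSZ, mul(Z, SSSZ)))))))))
  step 19: S(S(S(S(S(S(S(S(add(SSZ, mul(Z, SSSZ))))))))))
  step 20: S(S(S(S(S(S(S(S(S(add(SZ, mul(Z, SSSZ)))))))))))
  step 21: S(S(S(S(S(S(S(S(S(S(add(Z, mul(Z, SSSZ))))))))))))
  step 22: S(S(S(S(S(S(S(S(S(S(mul(Z, SSSZ)))))))))))
  step 23: S^10(Z)

Term B:
  start: S(S(S(S(S(S(S(S(S(S(mul(Z, SSSZ)))))))))))
  step 1: S^10(Z)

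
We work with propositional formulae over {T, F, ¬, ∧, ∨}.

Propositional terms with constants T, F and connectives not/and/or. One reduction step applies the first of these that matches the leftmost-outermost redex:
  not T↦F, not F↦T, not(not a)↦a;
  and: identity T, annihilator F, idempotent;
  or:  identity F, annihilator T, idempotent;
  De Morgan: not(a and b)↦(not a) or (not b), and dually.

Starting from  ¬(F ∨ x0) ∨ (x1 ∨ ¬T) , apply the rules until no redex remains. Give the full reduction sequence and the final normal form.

  start: ¬(F ∨ x0) ∨ (x1 ∨ ¬T)
  step 1: (¬F ∧ ¬x0) ∨ (x1 ∨ ¬T)
  step 2: (T ∧ ¬x0) ∨ (x1 ∨ ¬T)
  step 3: ¬x0 ∨ (x1 ∨ ¬T)
  step 4: ¬x0 ∨ (x1 ∨ F)
  step 5: ¬x0 ∨ x1

Answer: normal form = ¬x0 ∨ x1  (in 5 steps)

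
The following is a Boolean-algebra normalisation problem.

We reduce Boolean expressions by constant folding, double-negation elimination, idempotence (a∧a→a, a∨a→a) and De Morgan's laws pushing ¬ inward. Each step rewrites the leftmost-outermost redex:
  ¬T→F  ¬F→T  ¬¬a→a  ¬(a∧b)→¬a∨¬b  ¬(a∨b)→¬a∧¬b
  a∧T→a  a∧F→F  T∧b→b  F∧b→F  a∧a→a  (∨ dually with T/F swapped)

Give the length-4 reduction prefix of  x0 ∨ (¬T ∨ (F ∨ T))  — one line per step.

  start: x0 ∨ (¬T ∨ (F ∨ T))
  →1  x0 ∨ (F ∨ (F ∨ T))
  →2  x0 ∨ (F ∨ T)
  →3  x0 ∨ T
  →4  T

Answer: after 4 steps: T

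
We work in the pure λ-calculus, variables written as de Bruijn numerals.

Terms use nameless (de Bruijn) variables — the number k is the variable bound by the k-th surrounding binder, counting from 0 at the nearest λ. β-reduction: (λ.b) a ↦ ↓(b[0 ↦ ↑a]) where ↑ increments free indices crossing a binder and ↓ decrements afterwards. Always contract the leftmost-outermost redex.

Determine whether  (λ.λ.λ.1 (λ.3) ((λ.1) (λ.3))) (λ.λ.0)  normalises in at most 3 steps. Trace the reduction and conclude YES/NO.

  start: (λ.λ.λ.1 (λ.3) ((λ.1) (λ.3))) (λ.λ.0)
  step 1: λ.λ.1 (λ.λ.λ.0) ((λ.1) (λ.λ.λ.0))
  step 2: λ.λ.1 (λ.λ.λ.0) 0

Answer: YES — reaches normal form λ.λ.1 (λ.λ.λ.0) 0 in 2 ≤ 3 steps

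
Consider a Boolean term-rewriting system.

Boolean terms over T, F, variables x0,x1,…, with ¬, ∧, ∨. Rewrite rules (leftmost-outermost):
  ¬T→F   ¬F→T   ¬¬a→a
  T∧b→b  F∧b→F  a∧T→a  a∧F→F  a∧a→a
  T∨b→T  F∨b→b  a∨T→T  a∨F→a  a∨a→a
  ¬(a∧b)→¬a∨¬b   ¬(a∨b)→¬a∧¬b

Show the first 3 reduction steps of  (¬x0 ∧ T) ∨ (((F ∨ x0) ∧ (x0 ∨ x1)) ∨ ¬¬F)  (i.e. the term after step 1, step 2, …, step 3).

Answer: after 3 steps: ¬x0 ∨ ((x0 ∧ (x0 ∨ x1)) ∨ F)

Derivation:
  start: (¬x0 ∧ T) ∨ (((F ∨ x0) ∧ (x0 ∨ x1)) ∨ ¬¬F)
  →1  ¬x0 ∨ (((F ∨ x0) ∧ (x0 ∨ x1)) ∨ ¬¬F)
  →2  ¬x0 ∨ ((x0 ∧ (x0 ∨ x1)) ∨ ¬¬F)
  →3  ¬x0 ∨ ((x0 ∧ (x0 ∨ x1)) ∨ F)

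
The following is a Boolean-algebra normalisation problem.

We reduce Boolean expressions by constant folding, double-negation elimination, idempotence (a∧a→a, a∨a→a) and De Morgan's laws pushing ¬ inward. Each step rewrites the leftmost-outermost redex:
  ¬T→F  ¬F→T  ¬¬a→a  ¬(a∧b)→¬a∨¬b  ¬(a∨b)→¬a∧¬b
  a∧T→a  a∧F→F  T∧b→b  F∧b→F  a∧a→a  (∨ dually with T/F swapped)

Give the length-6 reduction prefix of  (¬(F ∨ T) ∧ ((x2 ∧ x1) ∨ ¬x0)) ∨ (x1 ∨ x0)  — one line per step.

  start: (¬(F ∨ T) ∧ ((x2 ∧ x1) ∨ ¬x0)) ∨ (x1 ∨ x0)
  →1  ((¬F ∧ ¬T) ∧ ((x2 ∧ x1) ∨ ¬x0)) ∨ (x1 ∨ x0)
  →2  ((T ∧ ¬T) ∧ ((x2 ∧ x1) ∨ ¬x0)) ∨ (x1 ∨ x0)
  →3  (¬T ∧ ((x2 ∧ x1) ∨ ¬x0)) ∨ (x1 ∨ x0)
  →4  (F ∧ ((x2 ∧ x1) ∨ ¬x0)) ∨ (x1 ∨ x0)
  →5  F ∨ (x1 ∨ x0)
  →6  x1 ∨ x0

Answer: after 6 steps: x1 ∨ x0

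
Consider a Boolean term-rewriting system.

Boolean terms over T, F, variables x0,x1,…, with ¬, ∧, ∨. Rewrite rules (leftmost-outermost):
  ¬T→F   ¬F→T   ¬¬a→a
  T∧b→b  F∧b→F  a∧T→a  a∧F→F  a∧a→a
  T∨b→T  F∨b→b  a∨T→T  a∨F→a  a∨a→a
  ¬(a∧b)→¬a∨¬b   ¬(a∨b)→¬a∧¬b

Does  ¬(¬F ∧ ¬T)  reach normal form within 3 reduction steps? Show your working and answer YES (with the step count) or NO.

Answer: NO — after 3 steps the term is ¬¬T, not yet normal

Reduction:
  start: ¬(¬F ∧ ¬T)
  step 1: ¬¬F ∨ ¬¬T
  step 2: F ∨ ¬¬T
  step 3: ¬¬T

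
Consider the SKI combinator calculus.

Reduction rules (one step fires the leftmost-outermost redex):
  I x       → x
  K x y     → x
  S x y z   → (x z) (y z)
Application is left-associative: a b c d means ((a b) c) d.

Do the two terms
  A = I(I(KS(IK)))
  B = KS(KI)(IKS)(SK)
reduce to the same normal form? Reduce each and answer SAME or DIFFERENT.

Answer: DIFFERENT — A ⇓ S, B ⇓ S(KS)(SK)

Derivation:
Term A:
  start: I(I(KS(IK)))
  [1] I(KS(IK))
  [2] KS(IK)
  [3] S

Term B:
  start: KS(KI)(IKS)(SK)
  [1] S(IKS)(SK)
  [2] S(KS)(SK)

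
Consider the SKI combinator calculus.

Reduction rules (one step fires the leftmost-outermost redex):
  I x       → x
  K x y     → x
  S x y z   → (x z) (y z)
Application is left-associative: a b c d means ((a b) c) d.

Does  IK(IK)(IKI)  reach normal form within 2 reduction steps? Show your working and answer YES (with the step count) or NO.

  start: IK(IK)(IKI)
  [1] K(IK)(IKI)
  [2] IK

Answer: NO — after 2 steps the term is IK, not yet normal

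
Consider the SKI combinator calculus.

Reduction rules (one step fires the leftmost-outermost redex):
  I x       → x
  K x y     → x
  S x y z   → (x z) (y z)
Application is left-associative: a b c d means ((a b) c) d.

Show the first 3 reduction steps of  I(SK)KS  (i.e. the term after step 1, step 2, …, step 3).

  start: I(SK)KS
  [1] SKKS
  [2] KS(KS)
  [3] S

Answer: after 3 steps: S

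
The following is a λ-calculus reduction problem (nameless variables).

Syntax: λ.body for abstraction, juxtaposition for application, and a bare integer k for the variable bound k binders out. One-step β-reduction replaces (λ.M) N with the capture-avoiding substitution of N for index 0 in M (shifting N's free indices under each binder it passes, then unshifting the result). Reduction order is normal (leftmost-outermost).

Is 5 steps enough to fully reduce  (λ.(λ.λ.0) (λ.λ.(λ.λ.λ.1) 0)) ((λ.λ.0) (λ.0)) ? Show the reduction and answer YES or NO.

Answer: YES — reaches normal form λ.0 in 2 ≤ 5 steps

Reduction:
  start: (λ.(λ.λ.0) (λ.λ.(λ.λ.λ.1) 0)) ((λ.λ.0) (λ.0))
  step 1: (λ.λ.0) (λ.λ.(λ.λ.λ.1) 0)
  step 2: λ.0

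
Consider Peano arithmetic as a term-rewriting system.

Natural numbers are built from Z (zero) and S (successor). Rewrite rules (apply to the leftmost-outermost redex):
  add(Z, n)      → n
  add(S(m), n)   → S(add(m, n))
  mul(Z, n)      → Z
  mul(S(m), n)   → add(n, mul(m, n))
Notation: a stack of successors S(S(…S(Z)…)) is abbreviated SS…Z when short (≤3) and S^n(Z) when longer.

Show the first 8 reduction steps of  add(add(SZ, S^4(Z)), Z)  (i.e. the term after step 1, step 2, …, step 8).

Answer: after 8 steps: S^5(Z)

Working:
  start: add(add(SZ, S^4(Z)), Z)
  step 1: add(S(add(Z, S^4(Z))), Z)
  step 2: S(add(add(Z, S^4(Z)), Z))
  step 3: S(add(S^4(Z), Z))
  step 4: S(S(add(SSSZ, Z)))
  step 5: S(S(S(add(SSZ, Z))))
  step 6: S(S(S(S(add(SZ, Z)))))
  step 7: S(S(S(S(S(add(Z, Z))))))
  step 8: S^5(Z)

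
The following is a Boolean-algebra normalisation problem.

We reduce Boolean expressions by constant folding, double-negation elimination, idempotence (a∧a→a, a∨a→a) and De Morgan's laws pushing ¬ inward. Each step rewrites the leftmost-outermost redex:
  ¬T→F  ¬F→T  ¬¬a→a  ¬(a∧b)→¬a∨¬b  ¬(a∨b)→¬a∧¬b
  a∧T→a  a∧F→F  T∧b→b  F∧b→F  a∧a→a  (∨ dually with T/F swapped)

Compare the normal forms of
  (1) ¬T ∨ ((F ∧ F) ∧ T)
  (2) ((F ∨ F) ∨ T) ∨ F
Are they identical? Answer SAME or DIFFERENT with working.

Answer: DIFFERENT — A ⇓ F, B ⇓ T

Derivation:
Term A:
  start: ¬T ∨ ((F ∧ F) ∧ T)
  →1  F ∨ ((F ∧ F) ∧ T)
  →2  (F ∧ F) ∧ T
  →3  F ∧ F
  →4  F

Term B:
  start: ((F ∨ F) ∨ T) ∨ F
  →1  (F ∨ F) ∨ T
  →2  T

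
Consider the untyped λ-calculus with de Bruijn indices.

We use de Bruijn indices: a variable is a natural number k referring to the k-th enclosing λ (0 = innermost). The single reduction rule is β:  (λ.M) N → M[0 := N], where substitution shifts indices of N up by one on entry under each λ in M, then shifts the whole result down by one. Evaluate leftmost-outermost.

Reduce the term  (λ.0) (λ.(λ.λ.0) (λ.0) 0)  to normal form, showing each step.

  start: (λ.0) (λ.(λ.λ.0) (λ.0) 0)
  →1  λ.(λ.λ.0) (λ.0) 0
  →2  λ.(λ.0) 0
  →3  λ.0

Answer: normal form = λ.0  (in 3 steps)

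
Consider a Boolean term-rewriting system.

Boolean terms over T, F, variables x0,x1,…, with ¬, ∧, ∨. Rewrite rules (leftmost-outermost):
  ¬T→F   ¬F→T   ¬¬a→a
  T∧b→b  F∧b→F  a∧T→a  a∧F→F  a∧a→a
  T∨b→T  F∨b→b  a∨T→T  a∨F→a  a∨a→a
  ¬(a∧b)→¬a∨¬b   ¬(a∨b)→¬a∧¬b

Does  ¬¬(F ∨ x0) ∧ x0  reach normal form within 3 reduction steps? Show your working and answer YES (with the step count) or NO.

Answer: YES — reaches normal form x0 in 3 ≤ 3 steps

Working:
  start: ¬¬(F ∨ x0) ∧ x0
  [1] (F ∨ x0) ∧ x0
  [2] x0 ∧ x0
  [3] x0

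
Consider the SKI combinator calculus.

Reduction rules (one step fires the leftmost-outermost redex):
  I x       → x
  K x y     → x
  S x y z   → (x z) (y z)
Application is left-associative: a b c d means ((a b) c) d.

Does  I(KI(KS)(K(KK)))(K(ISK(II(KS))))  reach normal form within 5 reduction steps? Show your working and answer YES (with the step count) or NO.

  start: I(KI(KS)(K(KK)))(K(ISK(II(KS))))
  [1] KI(KS)(K(KK))(K(ISK(II(KS))))
  [2] I(K(KK))(K(ISK(II(KS))))
  [3] K(KK)(K(ISK(II(KS))))
  [4] KK

Answer: YES — reaches normal form KK in 4 ≤ 5 steps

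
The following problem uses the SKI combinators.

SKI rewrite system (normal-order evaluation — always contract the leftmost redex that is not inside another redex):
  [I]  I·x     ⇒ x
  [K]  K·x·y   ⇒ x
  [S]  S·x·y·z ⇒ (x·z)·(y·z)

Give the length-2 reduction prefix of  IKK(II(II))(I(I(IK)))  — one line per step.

Answer: after 2 steps: K(I(I(IK)))

Reduction:
  start: IKK(II(II))(I(I(IK)))
  [1] KK(II(II))(I(I(IK)))
  [2] K(I(I(IK)))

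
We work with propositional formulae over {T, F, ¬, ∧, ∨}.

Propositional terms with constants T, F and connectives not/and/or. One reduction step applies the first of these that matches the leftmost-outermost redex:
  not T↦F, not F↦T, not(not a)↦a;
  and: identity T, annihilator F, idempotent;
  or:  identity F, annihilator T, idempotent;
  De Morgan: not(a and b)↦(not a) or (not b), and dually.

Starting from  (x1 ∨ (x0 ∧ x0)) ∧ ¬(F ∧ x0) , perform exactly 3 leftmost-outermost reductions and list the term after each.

Answer: after 3 steps: (x1 ∨ x0) ∧ (T ∨ ¬x0)

Reduction:
  start: (x1 ∨ (x0 ∧ x0)) ∧ ¬(F ∧ x0)
  [1] (x1 ∨ x0) ∧ ¬(F ∧ x0)
  [2] (x1 ∨ x0) ∧ (¬F ∨ ¬x0)
  [3] (x1 ∨ x0) ∧ (T ∨ ¬x0)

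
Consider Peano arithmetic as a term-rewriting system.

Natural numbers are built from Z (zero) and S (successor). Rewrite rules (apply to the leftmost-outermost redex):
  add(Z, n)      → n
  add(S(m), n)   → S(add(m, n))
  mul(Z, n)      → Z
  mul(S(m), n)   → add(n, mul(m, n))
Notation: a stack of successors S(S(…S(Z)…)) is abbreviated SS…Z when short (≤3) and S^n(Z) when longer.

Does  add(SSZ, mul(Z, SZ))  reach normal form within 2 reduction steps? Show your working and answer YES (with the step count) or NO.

  start: add(SSZ, mul(Z, SZ))
  [1] S(add(SZ, mul(Z, SZ)))
  [2] S(S(add(Z, mul(Z, SZ))))

Answer: NO — after 2 steps the term is S(S(add(Z, mul(Z, SZ)))), not yet normal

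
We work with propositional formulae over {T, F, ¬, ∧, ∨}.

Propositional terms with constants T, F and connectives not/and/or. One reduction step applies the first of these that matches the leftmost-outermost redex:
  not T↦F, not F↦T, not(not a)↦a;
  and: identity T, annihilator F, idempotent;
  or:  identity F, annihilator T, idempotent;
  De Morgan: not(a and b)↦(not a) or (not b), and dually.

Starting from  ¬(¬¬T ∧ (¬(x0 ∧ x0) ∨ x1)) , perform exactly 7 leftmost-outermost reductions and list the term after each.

Answer: after 7 steps: x0 ∧ ¬x1

Derivation:
  start: ¬(¬¬T ∧ (¬(x0 ∧ x0) ∨ x1))
  →1  ¬¬¬T ∨ ¬(¬(x0 ∧ x0) ∨ x1)
  →2  ¬T ∨ ¬(¬(x0 ∧ x0) ∨ x1)
  →3  F ∨ ¬(¬(x0 ∧ x0) ∨ x1)
  →4  ¬(¬(x0 ∧ x0) ∨ x1)
  →5  ¬¬(x0 ∧ x0) ∧ ¬x1
  →6  (x0 ∧ x0) ∧ ¬x1
  →7  x0 ∧ ¬x1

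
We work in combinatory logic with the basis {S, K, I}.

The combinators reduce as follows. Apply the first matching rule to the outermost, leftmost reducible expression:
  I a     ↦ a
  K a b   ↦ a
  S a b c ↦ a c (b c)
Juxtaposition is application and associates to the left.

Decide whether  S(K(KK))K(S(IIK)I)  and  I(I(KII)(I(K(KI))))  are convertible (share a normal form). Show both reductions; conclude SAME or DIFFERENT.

Term A:
  start: S(K(KK))K(S(IIK)I)
  [1] K(KK)(S(IIK)I)(K(S(IIK)I))
  [2] KK(K(S(IIK)I))
  [3] K

Term B:
  start: I(I(KII)(I(K(KI))))
  [1] I(KII)(I(K(KI)))
  [2] KII(I(K(KI)))
  [3] I(I(K(KI)))
  [4] I(K(KI))
  [5] K(KI)

Answer: DIFFERENT — A ⇓ K, B ⇓ K(KI)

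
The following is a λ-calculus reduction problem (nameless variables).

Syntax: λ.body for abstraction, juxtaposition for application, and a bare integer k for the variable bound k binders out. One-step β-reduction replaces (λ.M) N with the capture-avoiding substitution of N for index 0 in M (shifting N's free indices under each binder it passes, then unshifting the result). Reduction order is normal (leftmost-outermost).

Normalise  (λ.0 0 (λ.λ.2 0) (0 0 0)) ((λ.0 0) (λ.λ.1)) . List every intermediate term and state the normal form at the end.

  start: (λ.0 0 (λ.λ.2 0) (0 0 0)) ((λ.0 0) (λ.λ.1))
  step 1: (λ.0 0) (λ.λ.1) ((λ.0 0) (λ.λ.1)) (λ.λ.(λ.0 0) (λ.λ.1) 0) ((λ.0 0) (λ.λ.1) ((λ.0 0) (λ.λ.1)) ((λ.0 0) (λ.λ.1)))
  step 2: (λ.λ.1) (λ.λ.1) ((λ.0 0) (λ.λ.1)) (λ.λ.(λ.0 0) (λ.λ.1) 0) ((λ.0 0) (λ.λ.1) ((λ.0 0) (λ.λ.1)) ((λ.0 0) (λ.λ.1)))
  step 3: (λ.λ.λ.1) ((λ.0 0) (λ.λ.1)) (λ.λ.(λ.0 0) (λ.λ.1) 0) ((λ.0 0) (λ.λ.1) ((λ.0 0) (λ.λ.1)) ((λ.0 0) (λ.λ.1)))
  step 4: (λ.λ.1) (λ.λ.(λ.0 0) (λ.λ.1) 0) ((λ.0 0) (λ.λ.1) ((λ.0 0) (λ.λ.1)) ((λ.0 0) (λ.λ.1)))
  step 5: (λ.λ.λ.(λ.0 0) (λ.λ.1) 0) ((λ.0 0) (λ.λ.1) ((λ.0 0) (λ.λ.1)) ((λ.0 0) (λ.λ.1)))
  step 6: λ.λ.(λ.0 0) (λ.λ.1) 0
  step 7: λ.λ.(λ.λ.1) (λ.λ.1) 0
  step 8: λ.λ.(λ.λ.λ.1) 0
  step 9: λ.λ.λ.λ.1

Answer: normal form = λ.λ.λ.λ.1  (in 9 steps)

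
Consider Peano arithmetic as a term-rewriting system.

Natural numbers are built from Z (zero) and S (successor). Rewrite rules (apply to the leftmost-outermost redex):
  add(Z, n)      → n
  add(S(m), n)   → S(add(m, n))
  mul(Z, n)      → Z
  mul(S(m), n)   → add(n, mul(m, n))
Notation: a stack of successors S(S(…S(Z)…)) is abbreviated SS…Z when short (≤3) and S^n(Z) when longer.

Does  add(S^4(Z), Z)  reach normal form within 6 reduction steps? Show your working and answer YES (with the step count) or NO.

  start: add(S^4(Z), Z)
  step 1: S(add(SSSZ, Z))
  step 2: S(S(add(SSZ, Z)))
  step 3: S(S(S(add(SZ, Z))))
  step 4: S(S(S(S(add(Z, Z)))))
  step 5: S^4(Z)

Answer: YES — reaches normal form S^4(Z) in 5 ≤ 6 steps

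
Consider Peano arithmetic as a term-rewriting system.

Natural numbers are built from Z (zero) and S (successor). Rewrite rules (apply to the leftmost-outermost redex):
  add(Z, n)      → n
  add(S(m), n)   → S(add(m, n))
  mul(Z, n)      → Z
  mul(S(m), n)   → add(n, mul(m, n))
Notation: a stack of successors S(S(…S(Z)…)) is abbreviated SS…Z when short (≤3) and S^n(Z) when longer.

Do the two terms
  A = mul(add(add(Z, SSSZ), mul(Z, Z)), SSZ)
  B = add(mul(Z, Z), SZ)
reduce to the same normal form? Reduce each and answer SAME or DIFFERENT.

Answer: DIFFERENT — A ⇓ S^6(Z), B ⇓ SZ

Derivation:
Term A:
  start: mul(add(add(Z, SSSZ), mul(Z, Z)), SSZ)
  [1] mul(add(SSSZ, mul(Z, Z)), SSZ)
  [2] mul(S(add(SSZ, mul(Z, Z))), SSZ)
  [3] add(SSZ, mul(add(SSZ, mul(Z, Z)), SSZ))
  [4] S(add(SZ, mul(add(SSZ, mul(Z, Z)), SSZ)))
  [5] S(S(add(Z, mul(add(SSZ, mul(Z, Z)), SSZ))))
  [6] S(S(mul(add(SSZ, mul(Z, Z)), SSZ)))
  [7] S(S(mul(S(add(SZ, mul(Z, Z))), SSZ)))
  [8] S(S(add(SSZ, mul(add(SZ, mul(Z, Z)), SSZ))))
  [9] S(S(S(add(SZ, mul(add(SZ, mul(Z, Z)), SSZ)))))
  [10] S(S(S(S(add(Z, mul(add(SZ, mul(Z, Z)), SSZ))))))
  [11] S(S(S(S(mul(add(SZ, mul(Z, Z)), SSZ)))))
  [12] S(S(S(S(mul(S(add(Z, mul(Z, Z))), SSZ)))))
  [13] S(S(S(S(add(SSZ, mul(add(Z, mul(Z, Z)), SSZ))))))
  [14] S(S(S(S(S(add(SZ, mul(add(Z, mul(Z, Z)), SSZ)))))))
  [15] S(S(S(S(S(S(add(Z, mul(add(Z, mul(Z, Z)), SSZ))))))))
  [16] S(S(S(S(S(S(mul(add(Z, mul(Z, Z)), SSZ)))))))
  [17] S(S(S(S(S(S(mul(mul(Z, Z), SSZ)))))))
  [18] S(S(S(S(S(S(mul(Z, SSZ)))))))
  [19] S^6(Z)

Term B:
  start: add(mul(Z, Z), SZ)
  [1] add(Z, SZ)
  [2] SZ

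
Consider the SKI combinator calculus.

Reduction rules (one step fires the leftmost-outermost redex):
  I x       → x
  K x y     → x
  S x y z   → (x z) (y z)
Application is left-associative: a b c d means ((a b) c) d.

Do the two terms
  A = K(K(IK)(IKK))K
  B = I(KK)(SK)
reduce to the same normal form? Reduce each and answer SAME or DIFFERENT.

Term A:
  start: K(K(IK)(IKK))K
  →1  K(IK)(IKK)
  →2  IK
  →3  K

Term B:
  start: I(KK)(SK)
  →1  KK(SK)
  →2  K

Answer: SAME — A ⇓ K, B ⇓ K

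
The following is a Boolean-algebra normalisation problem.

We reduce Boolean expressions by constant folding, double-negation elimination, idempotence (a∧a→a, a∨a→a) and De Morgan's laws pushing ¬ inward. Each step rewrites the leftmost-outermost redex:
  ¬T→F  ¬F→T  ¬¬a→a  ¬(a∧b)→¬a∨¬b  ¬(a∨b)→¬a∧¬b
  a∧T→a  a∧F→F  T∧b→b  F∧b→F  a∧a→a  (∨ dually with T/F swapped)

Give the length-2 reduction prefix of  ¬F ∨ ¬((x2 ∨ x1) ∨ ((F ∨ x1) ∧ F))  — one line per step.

  start: ¬F ∨ ¬((x2 ∨ x1) ∨ ((F ∨ x1) ∧ F))
  [1] T ∨ ¬((x2 ∨ x1) ∨ ((F ∨ x1) ∧ F))
  [2] T

Answer: after 2 steps: T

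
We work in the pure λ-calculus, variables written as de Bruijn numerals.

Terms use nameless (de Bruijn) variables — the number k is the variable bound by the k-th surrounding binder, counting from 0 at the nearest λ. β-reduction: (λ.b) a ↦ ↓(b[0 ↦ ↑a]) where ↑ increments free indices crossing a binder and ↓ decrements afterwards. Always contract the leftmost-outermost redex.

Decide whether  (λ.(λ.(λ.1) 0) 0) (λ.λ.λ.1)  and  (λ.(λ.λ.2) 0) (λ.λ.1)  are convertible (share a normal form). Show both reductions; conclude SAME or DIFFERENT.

Term A:
  start: (λ.(λ.(λ.1) 0) 0) (λ.λ.λ.1)
  [1] (λ.(λ.1) 0) (λ.λ.λ.1)
  [2] (λ.λ.λ.λ.1) (λ.λ.λ.1)
  [3] λ.λ.λ.1

Term B:
  start: (λ.(λ.λ.2) 0) (λ.λ.1)
  [1] (λ.λ.λ.λ.1) (λ.λ.1)
  [2] λ.λ.λ.1

Answer: SAME — A ⇓ λ.λ.λ.1, B ⇓ λ.λ.λ.1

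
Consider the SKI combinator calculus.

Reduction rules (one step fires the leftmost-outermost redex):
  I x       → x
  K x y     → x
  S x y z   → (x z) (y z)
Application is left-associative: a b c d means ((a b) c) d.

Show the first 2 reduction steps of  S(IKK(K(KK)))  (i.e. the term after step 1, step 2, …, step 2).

Answer: after 2 steps: SK

Reduction:
  start: S(IKK(K(KK)))
  [1] S(KK(K(KK)))
  [2] SK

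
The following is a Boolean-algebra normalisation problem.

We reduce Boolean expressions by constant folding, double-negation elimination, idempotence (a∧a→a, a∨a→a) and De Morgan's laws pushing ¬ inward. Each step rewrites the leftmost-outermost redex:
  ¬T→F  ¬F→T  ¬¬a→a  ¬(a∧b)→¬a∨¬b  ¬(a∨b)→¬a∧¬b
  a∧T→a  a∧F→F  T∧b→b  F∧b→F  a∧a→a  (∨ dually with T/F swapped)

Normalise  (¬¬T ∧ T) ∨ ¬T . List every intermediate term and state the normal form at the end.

Answer: normal form = T  (in 3 steps)

Derivation:
  start: (¬¬T ∧ T) ∨ ¬T
  step 1: ¬¬T ∨ ¬T
  step 2: T ∨ ¬T
  step 3: T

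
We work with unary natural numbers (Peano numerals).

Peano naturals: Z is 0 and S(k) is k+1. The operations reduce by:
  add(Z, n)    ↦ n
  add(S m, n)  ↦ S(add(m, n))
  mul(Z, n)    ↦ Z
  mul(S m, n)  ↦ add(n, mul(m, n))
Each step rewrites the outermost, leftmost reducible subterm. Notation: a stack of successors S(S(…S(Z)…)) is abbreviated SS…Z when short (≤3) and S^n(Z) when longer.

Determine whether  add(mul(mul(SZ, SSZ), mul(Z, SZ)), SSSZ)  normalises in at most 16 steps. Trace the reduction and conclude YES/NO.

  start: add(mul(mul(SZ, SSZ), mul(Z, SZ)), SSSZ)
  [1] add(mul(add(SSZ, mul(Z, SSZ)), mul(Z, SZ)), SSSZ)
  [2] add(mul(S(add(SZ, mul(Z, SSZ))), mul(Z, SZ)), SSSZ)
  [3] add(add(mul(Z, SZ), mul(add(SZ, mul(Z, SSZ)), mul(Z, SZ))), SSSZ)
  [4] add(add(Z, mul(add(SZ, mul(Z, SSZ)), mul(Z, SZ))), SSSZ)
  [5] add(mul(add(SZ, mul(Z, SSZ)), mul(Z, SZ)), SSSZ)
  [6] add(mul(S(add(Z, mul(Z, SSZ))), mul(Z, SZ)), SSSZ)
  [7] add(add(mul(Z, SZ), mul(add(Z, mul(Z, SSZ)), mul(Z, SZ))), SSSZ)
  [8] add(add(Z, mul(add(Z, mul(Z, SSZ)), mul(Z, SZ))), SSSZ)
  [9] add(mul(add(Z, mul(Z, SSZ)), mul(Z, SZ)), SSSZ)
  [10] add(mul(mul(Z, SSZ), mul(Z, SZ)), SSSZ)
  [11] add(mul(Z, mul(Z, SZ)), SSSZ)
  [12] add(Z, SSSZ)
  [13] SSSZ

Answer: YES — reaches normal form SSSZ in 13 ≤ 16 steps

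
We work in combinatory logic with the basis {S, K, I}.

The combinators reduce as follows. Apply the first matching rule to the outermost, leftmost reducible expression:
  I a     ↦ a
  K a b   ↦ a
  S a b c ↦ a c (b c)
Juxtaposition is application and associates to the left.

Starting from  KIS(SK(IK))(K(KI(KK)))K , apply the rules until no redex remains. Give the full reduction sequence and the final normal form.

  start: KIS(SK(IK))(K(KI(KK)))K
  step 1: I(SK(IK))(K(KI(KK)))K
  step 2: SK(IK)(K(KI(KK)))K
  step 3: K(K(KI(KK)))(IK(K(KI(KK))))K
  step 4: K(KI(KK))K
  step 5: KI(KK)
  step 6: I

Answer: normal form = I  (in 6 steps)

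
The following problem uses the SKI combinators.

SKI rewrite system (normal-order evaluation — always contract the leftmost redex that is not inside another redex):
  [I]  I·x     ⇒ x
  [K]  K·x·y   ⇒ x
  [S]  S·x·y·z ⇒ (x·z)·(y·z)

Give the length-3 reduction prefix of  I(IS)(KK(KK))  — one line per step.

  start: I(IS)(KK(KK))
  [1] IS(KK(KK))
  [2] S(KK(KK))
  [3] SK

Answer: after 3 steps: SK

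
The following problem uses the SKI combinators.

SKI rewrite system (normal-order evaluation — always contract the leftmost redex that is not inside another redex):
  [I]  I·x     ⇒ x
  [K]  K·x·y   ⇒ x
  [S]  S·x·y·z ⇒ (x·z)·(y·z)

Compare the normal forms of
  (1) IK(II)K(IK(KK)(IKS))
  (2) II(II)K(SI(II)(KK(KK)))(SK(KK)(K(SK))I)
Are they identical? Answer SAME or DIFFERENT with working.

Term A:
  start: IK(II)K(IK(KK)(IKS))
  [1] K(II)K(IK(KK)(IKS))
  [2] II(IK(KK)(IKS))
  [3] I(IK(KK)(IKS))
  [4] IK(KK)(IKS)
  [5] K(KK)(IKS)
  [6] KK

Term B:
  start: II(II)K(SI(II)(KK(KK)))(SK(KK)(K(SK))I)
  [1] I(II)K(SI(II)(KK(KK)))(SK(KK)(K(SK))I)
  [2] IIK(SI(II)(KK(KK)))(SK(KK)(K(SK))I)
  [3] IK(SI(II)(KK(KK)))(SK(KK)(K(SK))I)
  [4] K(SI(II)(KK(KK)))(SK(KK)(K(SK))I)
  [5] SI(II)(KK(KK))
  [6] I(KK(KK))(II(KK(KK)))
  [7] KK(KK)(II(KK(KK)))
  [8] K(II(KK(KK)))
  [9] K(I(KK(KK)))
  [10] K(KK(KK))
  [11] KK

Answer: SAME — A ⇓ KK, B ⇓ KK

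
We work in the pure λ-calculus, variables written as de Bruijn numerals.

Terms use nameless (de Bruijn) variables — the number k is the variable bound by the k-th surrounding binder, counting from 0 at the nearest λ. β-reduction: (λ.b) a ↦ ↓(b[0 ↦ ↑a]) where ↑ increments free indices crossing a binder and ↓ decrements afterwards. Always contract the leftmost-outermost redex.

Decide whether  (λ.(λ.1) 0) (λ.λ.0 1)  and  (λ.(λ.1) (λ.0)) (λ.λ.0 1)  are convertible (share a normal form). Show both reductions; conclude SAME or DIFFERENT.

Answer: SAME — A ⇓ λ.λ.0 1, B ⇓ λ.λ.0 1

Derivation:
Term A:
  start: (λ.(λ.1) 0) (λ.λ.0 1)
  step 1: (λ.λ.λ.0 1) (λ.λ.0 1)
  step 2: λ.λ.0 1

Term B:
  start: (λ.(λ.1) (λ.0)) (λ.λ.0 1)
  step 1: (λ.λ.λ.0 1) (λ.0)
  step 2: λ.λ.0 1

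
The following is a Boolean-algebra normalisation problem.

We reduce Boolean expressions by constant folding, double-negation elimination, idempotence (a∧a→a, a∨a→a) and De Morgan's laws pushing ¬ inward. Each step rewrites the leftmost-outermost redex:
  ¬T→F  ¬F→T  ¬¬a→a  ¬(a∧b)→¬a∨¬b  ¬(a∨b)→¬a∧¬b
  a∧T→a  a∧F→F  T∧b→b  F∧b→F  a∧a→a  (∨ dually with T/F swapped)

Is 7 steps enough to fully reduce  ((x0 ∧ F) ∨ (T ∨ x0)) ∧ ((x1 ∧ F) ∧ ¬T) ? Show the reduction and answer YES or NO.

Answer: YES — reaches normal form F in 6 ≤ 7 steps

Derivation:
  start: ((x0 ∧ F) ∨ (T ∨ x0)) ∧ ((x1 ∧ F) ∧ ¬T)
  →1  (F ∨ (T ∨ x0)) ∧ ((x1 ∧ F) ∧ ¬T)
  →2  (T ∨ x0) ∧ ((x1 ∧ F) ∧ ¬T)
  →3  T ∧ ((x1 ∧ F) ∧ ¬T)
  →4  (x1 ∧ F) ∧ ¬T
  →5  F ∧ ¬T
  →6  F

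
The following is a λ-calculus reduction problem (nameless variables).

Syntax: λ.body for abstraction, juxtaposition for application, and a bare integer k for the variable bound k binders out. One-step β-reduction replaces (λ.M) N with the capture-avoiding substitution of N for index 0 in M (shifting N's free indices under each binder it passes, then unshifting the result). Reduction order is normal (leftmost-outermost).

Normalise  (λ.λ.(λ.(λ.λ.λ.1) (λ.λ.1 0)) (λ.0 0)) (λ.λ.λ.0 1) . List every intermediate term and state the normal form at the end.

Answer: normal form = λ.λ.λ.1  (in 3 steps)

Derivation:
  start: (λ.λ.(λ.(λ.λ.λ.1) (λ.λ.1 0)) (λ.0 0)) (λ.λ.λ.0 1)
  [1] λ.(λ.(λ.λ.λ.1) (λ.λ.1 0)) (λ.0 0)
  [2] λ.(λ.λ.λ.1) (λ.λ.1 0)
  [3] λ.λ.λ.1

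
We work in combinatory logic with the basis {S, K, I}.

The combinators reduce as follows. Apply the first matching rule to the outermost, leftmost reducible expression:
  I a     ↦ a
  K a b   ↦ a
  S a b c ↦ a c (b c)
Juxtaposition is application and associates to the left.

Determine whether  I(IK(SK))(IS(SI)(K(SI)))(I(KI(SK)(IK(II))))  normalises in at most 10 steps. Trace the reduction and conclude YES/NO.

  start: I(IK(SK))(IS(SI)(K(SI)))(I(KI(SK)(IK(II))))
  →1  IK(SK)(IS(SI)(K(SI)))(I(KI(SK)(IK(II))))
  →2  K(SK)(IS(SI)(K(SI)))(I(KI(SK)(IK(II))))
  →3  SK(I(KI(SK)(IK(II))))
  →4  SK(KI(SK)(IK(II)))
  →5  SK(I(IK(II)))
  →6  SK(IK(II))
  →7  SK(K(II))
  →8  SK(KI)

Answer: YES — reaches normal form SK(KI) in 8 ≤ 10 steps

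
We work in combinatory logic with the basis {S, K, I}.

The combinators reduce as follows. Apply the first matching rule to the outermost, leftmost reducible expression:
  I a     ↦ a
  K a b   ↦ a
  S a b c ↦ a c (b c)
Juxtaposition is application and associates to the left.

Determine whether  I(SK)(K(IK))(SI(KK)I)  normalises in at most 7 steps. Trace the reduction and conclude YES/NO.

  start: I(SK)(K(IK))(SI(KK)I)
  step 1: SK(K(IK))(SI(KK)I)
  step 2: K(SI(KK)I)(K(IK)(SI(KK)I))
  step 3: SI(KK)I
  step 4: II(KKI)
  step 5: I(KKI)
  step 6: KKI
  step 7: K

Answer: YES — reaches normal form K in 7 ≤ 7 steps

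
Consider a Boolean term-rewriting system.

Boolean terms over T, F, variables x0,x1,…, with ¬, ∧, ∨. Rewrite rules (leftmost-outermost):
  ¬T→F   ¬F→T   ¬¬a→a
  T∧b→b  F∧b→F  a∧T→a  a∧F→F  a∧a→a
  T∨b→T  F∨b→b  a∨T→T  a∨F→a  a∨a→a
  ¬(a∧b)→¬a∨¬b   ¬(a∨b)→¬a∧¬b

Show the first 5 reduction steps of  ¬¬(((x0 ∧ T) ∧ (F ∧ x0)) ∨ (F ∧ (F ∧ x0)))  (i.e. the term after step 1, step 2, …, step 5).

Answer: after 5 steps: F ∧ (F ∧ x0)

Working:
  start: ¬¬(((x0 ∧ T) ∧ (F ∧ x0)) ∨ (F ∧ (F ∧ x0)))
  step 1: ((x0 ∧ T) ∧ (F ∧ x0)) ∨ (F ∧ (F ∧ x0))
  step 2: (x0 ∧ (F ∧ x0)) ∨ (F ∧ (F ∧ x0))
  step 3: (x0 ∧ F) ∨ (F ∧ (F ∧ x0))
  step 4: F ∨ (F ∧ (F ∧ x0))
  step 5: F ∧ (F ∧ x0)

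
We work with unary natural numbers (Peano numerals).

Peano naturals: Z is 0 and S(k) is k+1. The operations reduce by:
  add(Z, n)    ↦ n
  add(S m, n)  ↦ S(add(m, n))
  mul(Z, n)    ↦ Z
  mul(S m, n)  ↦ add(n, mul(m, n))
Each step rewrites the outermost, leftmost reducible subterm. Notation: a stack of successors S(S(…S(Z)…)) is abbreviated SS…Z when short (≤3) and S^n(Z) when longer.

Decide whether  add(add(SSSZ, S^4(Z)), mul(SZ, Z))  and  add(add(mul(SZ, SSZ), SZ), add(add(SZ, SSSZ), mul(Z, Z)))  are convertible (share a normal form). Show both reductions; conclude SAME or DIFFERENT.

Answer: SAME — A ⇓ S^7(Z), B ⇓ S^7(Z)

Derivation:
Term A:
  start: add(add(SSSZ, S^4(Z)), mul(SZ, Z))
  →1  add(S(add(SSZ, S^4(Z))), mul(SZ, Z))
  →2  S(add(add(SSZ, S^4(Z)), mul(SZ, Z)))
  →3  S(add(S(add(SZ, S^4(Z))), mul(SZ, Z)))
  →4  S(S(add(add(SZ, S^4(Z)), mul(SZ, Z))))
  →5  S(S(add(S(add(Z, S^4(Z))), mul(SZ, Z))))
  →6  S(S(S(add(add(Z, S^4(Z)), mul(SZ, Z)))))
  →7  S(S(S(add(S^4(Z), mul(SZ, Z)))))
  →8  S(S(S(S(add(SSSZ, mul(SZ, Z))))))
  →9  S(S(S(S(S(add(SSZ, mul(SZ, Z)))))))
  →10  S(S(S(S(S(S(add(SZ, mul(SZ, Z))))))))
  →11  S(S(S(S(S(S(S(add(Z, mul(SZ, Z)))))))))
  →12  S(S(S(S(S(S(S(mul(SZ, Z))))))))
  →13  S(S(S(S(S(S(S(add(Z, mul(Z, Z)))))))))
  →14  S(S(S(S(S(S(S(mul(Z, Z))))))))
  →15  S^7(Z)

Term B:
  start: add(add(mul(SZ, SSZ), SZ), add(add(SZ, SSSZ), mul(Z, Z)))
  →1  add(add(add(SSZ, mul(Z, SSZ)), SZ), add(add(SZ, SSSZ), mul(Z, Z)))
  →2  add(add(S(add(SZ, mul(Z, SSZ))), SZ), add(add(SZ, SSSZ), mul(Z, Z)))
  →3  add(S(add(add(SZ, mul(Z, SSZ)), SZ)), add(add(SZ, SSSZ), mul(Z, Z)))
  →4  S(add(add(add(SZ, mul(Z, SSZ)), SZ), add(add(SZ, SSSZ), mul(Z, Z))))
  →5  S(add(add(S(add(Z, mul(Z, SSZ))), SZ), add(add(SZ, SSSZ), mul(Z, Z))))
  →6  S(add(S(add(add(Z, mul(Z, SSZ)), SZ)), add(add(SZ, SSSZ), mul(Z, Z))))
  →7  S(S(add(add(add(Z, mul(Z, SSZ)), SZ), add(add(SZ, SSSZ), mul(Z, Z)))))
  →8  S(S(add(add(mul(Z, SSZ), SZ), add(add(SZ, SSSZ), mul(Z, Z)))))
  →9  S(S(add(add(Z, SZ), add(add(SZ, SSSZ), mul(Z, Z)))))
  →10  S(S(add(SZ, add(add(SZ, SSSZ), mul(Z, Z)))))
  →11  S(S(S(add(Z, add(add(SZ, SSSZ), mul(Z, Z))))))
  →12  S(S(S(add(add(SZ, SSSZ), mul(Z, Z)))))
  →13  S(S(S(add(S(add(Z, SSSZ)), mul(Z, Z)))))
  →14  S(S(S(S(add(add(Z, SSSZ), mul(Z, Z))))))
  →15  S(S(S(S(add(SSSZ, mul(Z, Z))))))
  →16  S(S(S(S(S(add(SSZ, mul(Z, Z)))))))
  →17  S(S(S(S(S(S(add(SZ, mul(Z, Z))))))))
  →18  S(S(S(S(S(S(S(add(Z, mul(Z, Z)))))))))
  →19  S(S(S(S(S(S(S(mul(Z, Z))))))))
  →20  S^7(Z)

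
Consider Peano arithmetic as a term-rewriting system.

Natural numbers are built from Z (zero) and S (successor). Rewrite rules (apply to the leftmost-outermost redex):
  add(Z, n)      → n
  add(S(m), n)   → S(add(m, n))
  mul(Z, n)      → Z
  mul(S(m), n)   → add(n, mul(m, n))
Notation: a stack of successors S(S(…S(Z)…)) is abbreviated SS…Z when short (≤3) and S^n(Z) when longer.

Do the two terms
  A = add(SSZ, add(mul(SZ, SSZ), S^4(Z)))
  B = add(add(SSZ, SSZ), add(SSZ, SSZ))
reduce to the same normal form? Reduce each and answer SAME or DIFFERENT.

Answer: SAME — A ⇓ S^8(Z), B ⇓ S^8(Z)

Reduction:
Term A:
  start: add(SSZ, add(mul(SZ, SSZ), S^4(Z)))
  →1  S(add(SZ, add(mul(SZ, SSZ), S^4(Z))))
  →2  S(S(add(Z, add(mul(SZ, SSZ), S^4(Z)))))
  →3  S(S(add(mul(SZ, SSZ), S^4(Z))))
  →4  S(S(add(add(SSZ, mul(Z, SSZ)), S^4(Z))))
  →5  S(S(add(S(add(SZ, mul(Z, SSZ))), S^4(Z))))
  →6  S(S(S(add(add(SZ, mul(Z, SSZ)), S^4(Z)))))
  →7  S(S(S(add(S(add(Z, mul(Z, SSZ))), S^4(Z)))))
  →8  S(S(S(S(add(add(Z, mul(Z, SSZ)), S^4(Z))))))
  →9  S(S(S(S(add(mul(Z, SSZ), S^4(Z))))))
  →10  S(S(S(S(add(Z, S^4(Z))))))
  →11  S^8(Z)

Term B:
  start: add(add(SSZ, SSZ), add(SSZ, SSZ))
  →1  add(S(add(SZ, SSZ)), add(SSZ, SSZ))
  →2  S(add(add(SZ, SSZ), add(SSZ, SSZ)))
  →3  S(add(S(add(Z, SSZ)), add(SSZ, SSZ)))
  →4  S(S(add(add(Z, SSZ), add(SSZ, SSZ))))
  →5  S(S(add(SSZ, add(SSZ, SSZ))))
  →6  S(S(S(add(SZ, add(SSZ, SSZ)))))
  →7  S(S(S(S(add(Z, add(SSZ, SSZ))))))
  →8  S(S(S(S(add(SSZ, SSZ)))))
  →9  S(S(S(S(S(add(SZ, SSZ))))))
  →10  S(S(S(S(S(S(add(Z, SSZ)))))))
  →11  S^8(Z)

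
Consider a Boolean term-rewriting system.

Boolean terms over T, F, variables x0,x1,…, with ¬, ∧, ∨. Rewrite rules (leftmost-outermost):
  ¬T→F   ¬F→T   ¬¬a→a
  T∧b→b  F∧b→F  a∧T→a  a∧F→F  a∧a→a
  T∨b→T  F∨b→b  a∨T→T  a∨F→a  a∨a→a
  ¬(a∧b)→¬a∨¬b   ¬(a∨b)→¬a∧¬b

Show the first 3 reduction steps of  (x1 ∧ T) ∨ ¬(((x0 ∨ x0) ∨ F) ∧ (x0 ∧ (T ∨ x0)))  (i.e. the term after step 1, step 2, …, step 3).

  start: (x1 ∧ T) ∨ ¬(((x0 ∨ x0) ∨ F) ∧ (x0 ∧ (T ∨ x0)))
  →1  x1 ∨ ¬(((x0 ∨ x0) ∨ F) ∧ (x0 ∧ (T ∨ x0)))
  →2  x1 ∨ (¬((x0 ∨ x0) ∨ F) ∨ ¬(x0 ∧ (T ∨ x0)))
  →3  x1 ∨ ((¬(x0 ∨ x0) ∧ ¬F) ∨ ¬(x0 ∧ (T ∨ x0)))

Answer: after 3 steps: x1 ∨ ((¬(x0 ∨ x0) ∧ ¬F) ∨ ¬(x0 ∧ (T ∨ x0)))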